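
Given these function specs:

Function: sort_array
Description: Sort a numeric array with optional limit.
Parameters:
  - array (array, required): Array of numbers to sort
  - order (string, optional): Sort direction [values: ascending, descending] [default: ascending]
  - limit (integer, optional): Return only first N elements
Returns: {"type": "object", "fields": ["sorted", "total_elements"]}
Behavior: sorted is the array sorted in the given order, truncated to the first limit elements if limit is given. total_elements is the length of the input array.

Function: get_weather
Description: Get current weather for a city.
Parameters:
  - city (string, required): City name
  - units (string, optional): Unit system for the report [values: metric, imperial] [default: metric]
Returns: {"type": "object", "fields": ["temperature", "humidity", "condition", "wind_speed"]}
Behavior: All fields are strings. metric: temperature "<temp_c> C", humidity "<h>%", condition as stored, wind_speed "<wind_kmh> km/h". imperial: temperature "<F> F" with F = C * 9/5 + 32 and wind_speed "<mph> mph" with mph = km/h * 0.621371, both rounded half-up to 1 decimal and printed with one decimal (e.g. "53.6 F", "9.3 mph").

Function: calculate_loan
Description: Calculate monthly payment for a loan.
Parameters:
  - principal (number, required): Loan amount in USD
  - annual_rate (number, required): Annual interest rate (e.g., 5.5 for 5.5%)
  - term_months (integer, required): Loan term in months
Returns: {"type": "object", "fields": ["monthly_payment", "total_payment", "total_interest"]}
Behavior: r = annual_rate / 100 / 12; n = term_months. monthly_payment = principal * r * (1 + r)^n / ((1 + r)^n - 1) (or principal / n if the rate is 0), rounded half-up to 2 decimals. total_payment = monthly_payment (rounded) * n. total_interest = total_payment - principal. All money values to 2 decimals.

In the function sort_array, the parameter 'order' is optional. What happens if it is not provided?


The sort_array spec declares:
  - order (string, optional): Sort direction [values: ascending, descending] [default: ascending]
It defaults to ascending


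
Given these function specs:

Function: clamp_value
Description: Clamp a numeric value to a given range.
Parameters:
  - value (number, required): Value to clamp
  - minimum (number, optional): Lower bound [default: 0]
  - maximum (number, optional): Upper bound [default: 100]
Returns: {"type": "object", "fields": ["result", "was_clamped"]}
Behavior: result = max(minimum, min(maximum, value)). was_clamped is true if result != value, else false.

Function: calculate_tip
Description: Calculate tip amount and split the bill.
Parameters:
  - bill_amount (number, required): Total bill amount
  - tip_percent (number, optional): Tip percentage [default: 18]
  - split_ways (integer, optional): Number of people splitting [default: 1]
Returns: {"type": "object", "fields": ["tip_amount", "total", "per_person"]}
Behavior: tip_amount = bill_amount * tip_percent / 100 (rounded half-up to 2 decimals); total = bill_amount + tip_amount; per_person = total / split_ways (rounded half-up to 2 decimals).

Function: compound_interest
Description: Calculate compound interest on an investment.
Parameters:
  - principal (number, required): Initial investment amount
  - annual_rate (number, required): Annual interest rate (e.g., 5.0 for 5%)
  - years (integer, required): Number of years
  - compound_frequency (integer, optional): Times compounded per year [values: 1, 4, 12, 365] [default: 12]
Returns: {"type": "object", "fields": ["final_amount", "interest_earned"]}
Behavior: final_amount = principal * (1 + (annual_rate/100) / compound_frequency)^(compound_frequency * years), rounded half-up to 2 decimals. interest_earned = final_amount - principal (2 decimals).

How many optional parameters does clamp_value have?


Parameters of clamp_value: value (required), minimum (optional), maximum (optional)
Optional count:
2


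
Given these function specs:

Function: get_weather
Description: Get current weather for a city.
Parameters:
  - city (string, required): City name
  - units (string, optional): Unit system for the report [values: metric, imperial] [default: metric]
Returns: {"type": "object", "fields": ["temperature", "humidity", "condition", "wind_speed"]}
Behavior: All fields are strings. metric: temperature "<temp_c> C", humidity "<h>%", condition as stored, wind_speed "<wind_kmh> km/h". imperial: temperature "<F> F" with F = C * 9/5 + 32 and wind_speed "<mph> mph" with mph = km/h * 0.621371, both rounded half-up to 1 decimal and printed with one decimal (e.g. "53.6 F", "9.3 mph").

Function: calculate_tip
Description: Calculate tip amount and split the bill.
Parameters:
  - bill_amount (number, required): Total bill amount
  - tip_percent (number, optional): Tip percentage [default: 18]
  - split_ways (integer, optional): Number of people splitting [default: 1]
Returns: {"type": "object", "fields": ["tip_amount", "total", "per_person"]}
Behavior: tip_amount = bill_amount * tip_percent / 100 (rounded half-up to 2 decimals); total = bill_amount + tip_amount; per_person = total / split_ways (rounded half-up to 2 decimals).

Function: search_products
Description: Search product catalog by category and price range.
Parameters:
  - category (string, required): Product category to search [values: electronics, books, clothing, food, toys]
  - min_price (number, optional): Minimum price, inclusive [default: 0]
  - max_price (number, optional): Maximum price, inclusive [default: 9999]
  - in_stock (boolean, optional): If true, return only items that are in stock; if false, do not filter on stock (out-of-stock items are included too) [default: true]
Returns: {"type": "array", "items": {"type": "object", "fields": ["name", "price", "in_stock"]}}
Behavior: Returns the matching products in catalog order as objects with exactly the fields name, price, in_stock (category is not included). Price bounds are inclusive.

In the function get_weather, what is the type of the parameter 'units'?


The get_weather spec declares:
  - units (string, optional): Unit system for the report [values: metric, imperial] [default: metric]
Type:
string


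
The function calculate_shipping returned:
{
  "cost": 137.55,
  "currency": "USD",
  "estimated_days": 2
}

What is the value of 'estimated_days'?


2


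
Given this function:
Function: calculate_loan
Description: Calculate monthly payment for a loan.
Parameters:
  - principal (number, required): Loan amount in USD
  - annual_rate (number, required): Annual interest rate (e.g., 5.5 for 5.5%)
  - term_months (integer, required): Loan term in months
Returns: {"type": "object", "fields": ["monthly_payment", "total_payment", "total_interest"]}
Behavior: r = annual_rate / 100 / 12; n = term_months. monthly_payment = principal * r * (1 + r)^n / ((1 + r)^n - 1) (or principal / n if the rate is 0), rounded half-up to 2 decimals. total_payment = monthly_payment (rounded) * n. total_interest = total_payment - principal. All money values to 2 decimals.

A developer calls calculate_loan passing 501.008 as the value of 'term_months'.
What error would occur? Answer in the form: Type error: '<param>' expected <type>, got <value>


Spec: 'term_months' is declared as integer; 501.008 is a non-integer number.
Type error: 'term_months' expected integer, got 501.008


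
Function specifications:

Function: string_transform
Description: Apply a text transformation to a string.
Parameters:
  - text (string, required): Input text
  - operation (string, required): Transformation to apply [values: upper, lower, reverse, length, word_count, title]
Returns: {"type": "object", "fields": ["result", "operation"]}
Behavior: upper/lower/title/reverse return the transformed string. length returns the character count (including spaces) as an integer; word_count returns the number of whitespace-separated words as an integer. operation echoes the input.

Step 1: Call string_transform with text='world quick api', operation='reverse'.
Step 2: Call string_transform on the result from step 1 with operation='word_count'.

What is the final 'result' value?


Step 1: string_transform(text='world quick api', operation='reverse')
  -> result = 'ipa kciuq dlrow'
Step 2: string_transform(text='ipa kciuq dlrow', operation='word_count')
  words: ipa, kciuq, dlrow -> 3
  -> result = 3
3


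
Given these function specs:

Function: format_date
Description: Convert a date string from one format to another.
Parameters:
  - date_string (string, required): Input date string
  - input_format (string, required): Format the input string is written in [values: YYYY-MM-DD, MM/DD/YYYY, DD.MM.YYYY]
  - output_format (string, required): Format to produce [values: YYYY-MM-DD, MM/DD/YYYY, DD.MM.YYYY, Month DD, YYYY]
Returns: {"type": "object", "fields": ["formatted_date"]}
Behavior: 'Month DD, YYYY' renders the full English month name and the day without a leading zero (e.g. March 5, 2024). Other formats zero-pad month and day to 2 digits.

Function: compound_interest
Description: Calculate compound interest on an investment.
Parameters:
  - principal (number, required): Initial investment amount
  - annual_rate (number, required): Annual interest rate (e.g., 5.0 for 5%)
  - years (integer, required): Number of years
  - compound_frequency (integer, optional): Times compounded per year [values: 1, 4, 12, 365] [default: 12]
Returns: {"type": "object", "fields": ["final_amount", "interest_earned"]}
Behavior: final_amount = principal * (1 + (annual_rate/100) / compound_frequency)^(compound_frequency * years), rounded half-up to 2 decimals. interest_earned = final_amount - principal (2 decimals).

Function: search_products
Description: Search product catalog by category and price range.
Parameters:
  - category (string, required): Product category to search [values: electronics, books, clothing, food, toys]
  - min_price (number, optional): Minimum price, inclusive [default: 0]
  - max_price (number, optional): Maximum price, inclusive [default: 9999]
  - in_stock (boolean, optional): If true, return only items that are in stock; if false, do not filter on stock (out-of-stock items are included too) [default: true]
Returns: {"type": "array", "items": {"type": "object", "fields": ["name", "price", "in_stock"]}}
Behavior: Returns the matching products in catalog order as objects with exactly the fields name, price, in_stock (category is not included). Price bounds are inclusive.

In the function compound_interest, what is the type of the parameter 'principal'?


The compound_interest spec declares:
  - principal (number, required): Initial investment amount
Type:
number


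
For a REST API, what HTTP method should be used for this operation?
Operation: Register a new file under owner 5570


GET = read, POST = create, PUT = update/replace, DELETE = remove
This operation is a create.
POST


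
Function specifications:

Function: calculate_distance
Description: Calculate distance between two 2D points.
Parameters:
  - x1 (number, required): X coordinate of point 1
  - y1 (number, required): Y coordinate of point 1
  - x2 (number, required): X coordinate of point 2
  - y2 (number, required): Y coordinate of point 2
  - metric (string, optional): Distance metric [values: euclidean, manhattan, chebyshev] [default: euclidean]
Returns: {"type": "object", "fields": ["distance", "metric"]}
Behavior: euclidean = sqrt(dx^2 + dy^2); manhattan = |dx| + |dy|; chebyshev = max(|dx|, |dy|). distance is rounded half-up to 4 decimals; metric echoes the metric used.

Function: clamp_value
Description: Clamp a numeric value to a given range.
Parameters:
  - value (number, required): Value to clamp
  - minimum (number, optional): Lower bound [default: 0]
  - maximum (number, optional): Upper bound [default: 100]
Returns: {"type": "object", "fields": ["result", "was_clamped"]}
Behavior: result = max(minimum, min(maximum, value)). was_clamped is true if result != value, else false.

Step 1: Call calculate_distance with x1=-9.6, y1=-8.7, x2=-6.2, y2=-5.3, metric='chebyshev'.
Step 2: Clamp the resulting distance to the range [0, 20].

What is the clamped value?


Step 1: calculate_distance (chebyshev)
  |dx| = |-6.2 - -9.6| = 3.4; |dy| = |-5.3 - -8.7| = 3.4
  chebyshev: max(3.4, 3.4) = 3.4
  Round to 4 decimals: 3.4
  -> distance = 3.4
Step 2: clamp_value(value=3.4, minimum=0, maximum=20)
  result = max(0, min(20, 3.4)) = max(0, 3.4) = 3.4
  was_clamped = (3.4 != 3.4) = false
  -> result = 3.4
3.4


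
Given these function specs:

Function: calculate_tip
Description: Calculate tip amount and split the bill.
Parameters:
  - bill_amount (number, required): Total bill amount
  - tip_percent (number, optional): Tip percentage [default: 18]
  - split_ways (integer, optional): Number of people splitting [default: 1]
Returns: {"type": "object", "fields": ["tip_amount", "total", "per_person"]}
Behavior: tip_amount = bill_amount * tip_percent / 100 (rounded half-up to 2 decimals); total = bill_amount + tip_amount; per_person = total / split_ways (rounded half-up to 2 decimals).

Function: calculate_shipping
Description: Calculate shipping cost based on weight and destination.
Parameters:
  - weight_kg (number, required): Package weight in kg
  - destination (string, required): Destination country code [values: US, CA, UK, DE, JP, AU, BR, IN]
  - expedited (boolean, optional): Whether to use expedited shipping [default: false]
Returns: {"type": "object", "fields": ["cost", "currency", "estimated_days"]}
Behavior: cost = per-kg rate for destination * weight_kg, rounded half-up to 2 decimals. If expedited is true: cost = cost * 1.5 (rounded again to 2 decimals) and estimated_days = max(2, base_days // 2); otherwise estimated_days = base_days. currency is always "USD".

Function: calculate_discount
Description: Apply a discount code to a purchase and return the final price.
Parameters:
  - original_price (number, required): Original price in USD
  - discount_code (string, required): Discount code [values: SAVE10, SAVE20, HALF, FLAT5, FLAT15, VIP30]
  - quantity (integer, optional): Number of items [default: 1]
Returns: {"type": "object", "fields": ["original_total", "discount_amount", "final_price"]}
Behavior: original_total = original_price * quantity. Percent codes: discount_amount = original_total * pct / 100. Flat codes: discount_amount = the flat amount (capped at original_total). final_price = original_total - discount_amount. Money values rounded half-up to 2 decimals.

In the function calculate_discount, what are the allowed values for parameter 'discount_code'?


The calculate_discount spec declares:
  - discount_code (string, required): Discount code [values: SAVE10, SAVE20, HALF, FLAT5, FLAT15, VIP30]
Allowed values:
SAVE10, SAVE20, HALF, FLAT5, FLAT15, VIP30


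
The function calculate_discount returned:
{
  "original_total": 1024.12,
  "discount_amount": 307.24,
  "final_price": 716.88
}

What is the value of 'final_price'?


716.88


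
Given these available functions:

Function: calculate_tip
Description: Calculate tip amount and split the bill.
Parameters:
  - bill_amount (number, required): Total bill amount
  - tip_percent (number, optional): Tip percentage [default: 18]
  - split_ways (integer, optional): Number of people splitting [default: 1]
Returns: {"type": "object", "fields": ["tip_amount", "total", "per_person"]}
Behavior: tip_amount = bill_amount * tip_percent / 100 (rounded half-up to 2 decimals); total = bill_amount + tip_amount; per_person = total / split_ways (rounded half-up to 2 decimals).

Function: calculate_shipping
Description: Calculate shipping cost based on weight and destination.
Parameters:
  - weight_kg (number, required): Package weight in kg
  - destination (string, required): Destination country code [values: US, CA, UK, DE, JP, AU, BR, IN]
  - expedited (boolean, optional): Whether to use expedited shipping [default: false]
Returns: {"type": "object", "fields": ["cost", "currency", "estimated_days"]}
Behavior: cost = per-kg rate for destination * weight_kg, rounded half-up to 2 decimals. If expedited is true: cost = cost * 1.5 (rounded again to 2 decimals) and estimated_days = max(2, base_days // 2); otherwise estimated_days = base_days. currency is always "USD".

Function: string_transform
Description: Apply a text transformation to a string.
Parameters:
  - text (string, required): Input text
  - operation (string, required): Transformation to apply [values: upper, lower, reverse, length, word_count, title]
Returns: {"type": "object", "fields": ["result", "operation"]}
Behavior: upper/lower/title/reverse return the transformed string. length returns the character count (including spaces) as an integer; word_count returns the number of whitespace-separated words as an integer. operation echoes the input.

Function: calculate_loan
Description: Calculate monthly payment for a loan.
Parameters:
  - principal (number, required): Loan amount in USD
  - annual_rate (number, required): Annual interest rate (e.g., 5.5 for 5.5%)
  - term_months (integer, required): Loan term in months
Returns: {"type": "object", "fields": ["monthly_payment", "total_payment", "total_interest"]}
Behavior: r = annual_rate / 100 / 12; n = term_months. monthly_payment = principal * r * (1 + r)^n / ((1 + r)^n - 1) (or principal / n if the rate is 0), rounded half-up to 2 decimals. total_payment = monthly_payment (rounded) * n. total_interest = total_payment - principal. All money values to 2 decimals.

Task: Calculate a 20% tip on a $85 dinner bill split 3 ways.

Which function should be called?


The task needs a function whose description is: Calculate tip amount and split the bill.
calculate_tip


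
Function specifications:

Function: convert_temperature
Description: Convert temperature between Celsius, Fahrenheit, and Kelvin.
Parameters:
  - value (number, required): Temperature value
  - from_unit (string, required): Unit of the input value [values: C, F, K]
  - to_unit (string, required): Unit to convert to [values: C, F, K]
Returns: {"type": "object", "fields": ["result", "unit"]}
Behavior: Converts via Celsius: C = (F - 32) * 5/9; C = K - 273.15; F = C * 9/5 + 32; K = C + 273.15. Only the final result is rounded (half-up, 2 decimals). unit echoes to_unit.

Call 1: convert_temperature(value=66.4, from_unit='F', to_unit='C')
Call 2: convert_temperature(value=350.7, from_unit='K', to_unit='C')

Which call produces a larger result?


Call 1:
  To C: (66.4 - 32) * 5/9 = 19.111111
  Target is C: 19.111111
  Round to 2 decimals: 19.11
  -> 19.11 C
Call 2:
  To C: 350.7 - 273.15 = 77.55
  Target is C: 77.55
  Round to 2 decimals: 77.55
  -> 77.55 C
Call 2 (77.55 C)


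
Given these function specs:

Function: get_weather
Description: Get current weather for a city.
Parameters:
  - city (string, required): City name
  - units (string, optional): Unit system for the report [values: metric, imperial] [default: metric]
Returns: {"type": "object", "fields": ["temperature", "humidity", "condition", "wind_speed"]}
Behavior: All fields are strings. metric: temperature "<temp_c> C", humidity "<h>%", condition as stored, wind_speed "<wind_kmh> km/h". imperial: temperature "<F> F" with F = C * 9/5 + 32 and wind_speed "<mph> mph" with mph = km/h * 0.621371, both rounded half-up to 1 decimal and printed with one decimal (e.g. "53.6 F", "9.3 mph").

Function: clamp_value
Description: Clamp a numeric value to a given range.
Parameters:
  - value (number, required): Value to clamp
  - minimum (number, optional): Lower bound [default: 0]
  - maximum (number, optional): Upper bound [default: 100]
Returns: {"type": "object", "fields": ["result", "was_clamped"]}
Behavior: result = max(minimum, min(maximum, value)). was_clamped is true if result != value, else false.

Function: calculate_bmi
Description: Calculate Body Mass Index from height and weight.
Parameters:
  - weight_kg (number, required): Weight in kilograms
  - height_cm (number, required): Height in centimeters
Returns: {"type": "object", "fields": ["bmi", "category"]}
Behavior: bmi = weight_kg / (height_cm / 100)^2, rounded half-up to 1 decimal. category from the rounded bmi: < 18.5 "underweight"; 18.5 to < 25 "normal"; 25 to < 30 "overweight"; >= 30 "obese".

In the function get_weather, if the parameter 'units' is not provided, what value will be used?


The get_weather spec declares:
  - units (string, optional): Unit system for the report [values: metric, imperial] [default: metric]
Default:
metric


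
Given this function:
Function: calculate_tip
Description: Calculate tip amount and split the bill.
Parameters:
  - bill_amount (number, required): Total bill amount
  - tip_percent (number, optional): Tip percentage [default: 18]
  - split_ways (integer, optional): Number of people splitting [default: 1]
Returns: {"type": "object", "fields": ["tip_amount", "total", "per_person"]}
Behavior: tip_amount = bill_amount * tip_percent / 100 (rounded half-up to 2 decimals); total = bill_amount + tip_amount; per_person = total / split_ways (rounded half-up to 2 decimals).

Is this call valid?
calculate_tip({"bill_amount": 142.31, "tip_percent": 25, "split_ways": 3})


Checking all required parameters present and types match... All valid.
Valid


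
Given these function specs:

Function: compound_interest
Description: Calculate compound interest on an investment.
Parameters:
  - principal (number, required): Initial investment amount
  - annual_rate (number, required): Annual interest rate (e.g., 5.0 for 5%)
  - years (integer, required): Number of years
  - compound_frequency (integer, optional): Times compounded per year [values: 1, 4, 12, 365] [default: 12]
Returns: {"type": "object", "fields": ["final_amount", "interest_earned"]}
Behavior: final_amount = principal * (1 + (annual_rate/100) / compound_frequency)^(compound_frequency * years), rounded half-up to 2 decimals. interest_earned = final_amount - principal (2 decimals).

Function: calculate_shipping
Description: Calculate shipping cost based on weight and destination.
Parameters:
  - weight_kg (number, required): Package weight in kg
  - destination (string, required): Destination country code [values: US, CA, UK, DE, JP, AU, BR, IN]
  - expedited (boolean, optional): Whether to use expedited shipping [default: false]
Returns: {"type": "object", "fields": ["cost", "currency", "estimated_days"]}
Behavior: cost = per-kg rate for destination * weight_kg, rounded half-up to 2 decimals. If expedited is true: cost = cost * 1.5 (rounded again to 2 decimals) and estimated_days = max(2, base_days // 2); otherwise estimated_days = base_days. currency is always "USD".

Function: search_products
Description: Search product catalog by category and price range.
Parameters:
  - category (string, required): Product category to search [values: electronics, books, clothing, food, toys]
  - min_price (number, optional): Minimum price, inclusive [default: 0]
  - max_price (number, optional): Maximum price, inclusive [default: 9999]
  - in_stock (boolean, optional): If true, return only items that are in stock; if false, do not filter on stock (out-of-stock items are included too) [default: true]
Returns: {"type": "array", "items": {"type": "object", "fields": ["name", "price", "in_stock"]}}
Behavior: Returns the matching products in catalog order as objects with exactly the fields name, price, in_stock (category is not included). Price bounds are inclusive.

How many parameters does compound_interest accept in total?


Parameters of compound_interest: principal (required), annual_rate (required), years (required), compound_frequency (optional)
Total:
4


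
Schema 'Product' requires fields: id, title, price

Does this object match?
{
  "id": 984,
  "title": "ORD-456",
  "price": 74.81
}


Checking required fields... All present.
Valid - all required fields present


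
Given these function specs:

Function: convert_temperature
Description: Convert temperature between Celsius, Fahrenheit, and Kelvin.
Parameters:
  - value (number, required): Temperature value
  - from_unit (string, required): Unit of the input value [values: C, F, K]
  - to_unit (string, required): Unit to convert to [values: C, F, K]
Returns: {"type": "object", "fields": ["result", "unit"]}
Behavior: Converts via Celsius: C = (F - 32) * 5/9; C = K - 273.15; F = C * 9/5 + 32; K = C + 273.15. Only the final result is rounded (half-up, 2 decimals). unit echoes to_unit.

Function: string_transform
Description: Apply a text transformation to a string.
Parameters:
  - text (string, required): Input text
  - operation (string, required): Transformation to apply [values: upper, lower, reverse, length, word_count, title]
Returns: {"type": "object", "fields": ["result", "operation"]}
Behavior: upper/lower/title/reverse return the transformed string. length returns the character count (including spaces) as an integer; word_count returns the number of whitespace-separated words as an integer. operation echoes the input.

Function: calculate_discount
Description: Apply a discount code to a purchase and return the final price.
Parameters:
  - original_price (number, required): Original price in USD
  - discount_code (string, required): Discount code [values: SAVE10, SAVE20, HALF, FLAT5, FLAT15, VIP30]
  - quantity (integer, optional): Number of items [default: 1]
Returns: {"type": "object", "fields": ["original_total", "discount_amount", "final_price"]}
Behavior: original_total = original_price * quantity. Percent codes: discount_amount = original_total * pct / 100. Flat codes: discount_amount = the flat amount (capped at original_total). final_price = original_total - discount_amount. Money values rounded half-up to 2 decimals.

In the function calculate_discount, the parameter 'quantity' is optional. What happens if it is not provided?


The calculate_discount spec declares:
  - quantity (integer, optional): Number of items [default: 1]
It defaults to 1


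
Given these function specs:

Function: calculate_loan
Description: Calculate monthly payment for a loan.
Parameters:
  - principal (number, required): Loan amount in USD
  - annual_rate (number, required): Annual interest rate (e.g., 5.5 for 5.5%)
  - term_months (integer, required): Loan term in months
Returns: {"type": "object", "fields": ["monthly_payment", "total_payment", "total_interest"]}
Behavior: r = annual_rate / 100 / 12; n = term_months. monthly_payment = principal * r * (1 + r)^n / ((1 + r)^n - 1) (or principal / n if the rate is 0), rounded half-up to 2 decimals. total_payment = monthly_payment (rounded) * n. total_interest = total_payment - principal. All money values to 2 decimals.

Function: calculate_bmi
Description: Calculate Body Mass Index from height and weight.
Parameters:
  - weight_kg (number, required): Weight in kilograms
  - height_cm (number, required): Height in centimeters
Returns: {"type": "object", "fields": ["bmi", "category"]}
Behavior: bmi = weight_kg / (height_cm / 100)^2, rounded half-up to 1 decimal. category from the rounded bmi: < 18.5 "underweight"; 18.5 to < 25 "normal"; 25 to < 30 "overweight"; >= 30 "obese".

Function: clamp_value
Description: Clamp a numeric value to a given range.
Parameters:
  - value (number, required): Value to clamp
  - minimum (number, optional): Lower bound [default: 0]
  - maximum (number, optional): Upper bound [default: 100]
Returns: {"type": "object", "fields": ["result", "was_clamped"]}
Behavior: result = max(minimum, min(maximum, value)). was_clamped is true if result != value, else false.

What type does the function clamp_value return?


The clamp_value spec declares Returns: {"type": "object", "fields": ["result", "was_clamped"]}
Type:
object


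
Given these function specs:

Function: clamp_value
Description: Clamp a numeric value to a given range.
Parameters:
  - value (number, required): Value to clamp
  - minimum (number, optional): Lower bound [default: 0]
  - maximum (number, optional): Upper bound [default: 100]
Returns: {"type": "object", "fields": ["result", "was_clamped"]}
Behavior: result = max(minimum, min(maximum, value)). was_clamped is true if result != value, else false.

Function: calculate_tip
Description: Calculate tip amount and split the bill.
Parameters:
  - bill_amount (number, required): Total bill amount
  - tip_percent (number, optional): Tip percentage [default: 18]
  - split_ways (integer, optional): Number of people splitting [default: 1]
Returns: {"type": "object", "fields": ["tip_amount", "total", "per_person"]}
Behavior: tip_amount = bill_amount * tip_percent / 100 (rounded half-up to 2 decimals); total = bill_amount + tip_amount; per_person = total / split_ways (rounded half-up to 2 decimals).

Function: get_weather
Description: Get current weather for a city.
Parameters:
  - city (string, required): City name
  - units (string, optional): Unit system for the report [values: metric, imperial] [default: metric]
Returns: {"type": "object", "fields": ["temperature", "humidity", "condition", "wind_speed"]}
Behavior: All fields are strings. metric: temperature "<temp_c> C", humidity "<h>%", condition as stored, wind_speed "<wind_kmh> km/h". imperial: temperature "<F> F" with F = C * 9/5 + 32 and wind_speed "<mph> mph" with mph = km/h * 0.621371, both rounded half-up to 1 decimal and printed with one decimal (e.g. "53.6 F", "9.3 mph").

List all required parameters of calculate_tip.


Parameters of calculate_tip and their required/optional flag:
  bill_amount: required
  tip_percent: optional
  split_ways: optional
bill_amount


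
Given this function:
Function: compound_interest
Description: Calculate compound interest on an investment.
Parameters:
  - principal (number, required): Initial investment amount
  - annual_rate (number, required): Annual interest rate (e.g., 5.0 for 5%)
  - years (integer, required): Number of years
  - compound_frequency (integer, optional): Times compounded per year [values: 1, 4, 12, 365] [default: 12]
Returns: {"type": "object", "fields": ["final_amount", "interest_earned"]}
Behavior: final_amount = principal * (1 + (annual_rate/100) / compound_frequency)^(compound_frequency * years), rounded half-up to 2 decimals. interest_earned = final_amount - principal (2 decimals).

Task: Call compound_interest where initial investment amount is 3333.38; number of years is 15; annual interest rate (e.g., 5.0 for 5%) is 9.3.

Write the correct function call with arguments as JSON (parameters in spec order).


Mapping each described value to its parameter name:
  'Initial investment amount' -> principal = 3333.38
  'Number of years' -> years = 15
  'Annual interest rate (e.g., 5.0 for 5%)' -> annual_rate = 9.3
compound_interest({"principal": 3333.38, "annual_rate": 9.3, "years": 15})


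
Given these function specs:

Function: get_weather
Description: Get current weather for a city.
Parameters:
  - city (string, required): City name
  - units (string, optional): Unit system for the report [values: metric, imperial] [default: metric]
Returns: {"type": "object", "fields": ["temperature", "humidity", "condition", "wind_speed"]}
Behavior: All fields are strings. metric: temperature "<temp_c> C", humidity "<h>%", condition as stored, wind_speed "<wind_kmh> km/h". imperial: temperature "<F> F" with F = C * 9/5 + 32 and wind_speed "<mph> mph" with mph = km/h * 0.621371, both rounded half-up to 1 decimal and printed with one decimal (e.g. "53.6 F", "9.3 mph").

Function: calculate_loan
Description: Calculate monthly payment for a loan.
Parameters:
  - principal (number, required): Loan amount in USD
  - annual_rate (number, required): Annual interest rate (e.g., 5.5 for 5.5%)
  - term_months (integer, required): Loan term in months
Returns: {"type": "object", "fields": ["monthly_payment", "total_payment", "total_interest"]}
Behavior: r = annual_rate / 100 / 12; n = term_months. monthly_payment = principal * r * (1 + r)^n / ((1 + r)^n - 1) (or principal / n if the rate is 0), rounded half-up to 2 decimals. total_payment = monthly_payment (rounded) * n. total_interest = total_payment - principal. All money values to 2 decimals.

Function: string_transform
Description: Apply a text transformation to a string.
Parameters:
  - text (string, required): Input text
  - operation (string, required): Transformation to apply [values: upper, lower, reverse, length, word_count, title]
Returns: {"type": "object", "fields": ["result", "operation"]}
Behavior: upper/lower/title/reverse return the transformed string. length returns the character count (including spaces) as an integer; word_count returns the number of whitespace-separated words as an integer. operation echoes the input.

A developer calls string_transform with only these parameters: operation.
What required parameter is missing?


Required parameters: text, operation
Provided: operation
Missing: text
text


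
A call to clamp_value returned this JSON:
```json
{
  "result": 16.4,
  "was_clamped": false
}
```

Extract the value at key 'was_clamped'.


false


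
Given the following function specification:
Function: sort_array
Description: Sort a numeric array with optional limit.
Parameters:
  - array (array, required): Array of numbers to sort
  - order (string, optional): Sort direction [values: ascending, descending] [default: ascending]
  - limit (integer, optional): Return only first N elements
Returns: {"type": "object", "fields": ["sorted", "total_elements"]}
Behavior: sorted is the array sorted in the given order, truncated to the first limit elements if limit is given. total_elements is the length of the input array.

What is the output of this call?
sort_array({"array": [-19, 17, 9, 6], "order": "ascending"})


sorted ascending: [-19, 6, 9, 17]
total_elements = len(input) = 4
Output:
{"sorted": [-19, 6, 9, 17], "total_elements": 4}


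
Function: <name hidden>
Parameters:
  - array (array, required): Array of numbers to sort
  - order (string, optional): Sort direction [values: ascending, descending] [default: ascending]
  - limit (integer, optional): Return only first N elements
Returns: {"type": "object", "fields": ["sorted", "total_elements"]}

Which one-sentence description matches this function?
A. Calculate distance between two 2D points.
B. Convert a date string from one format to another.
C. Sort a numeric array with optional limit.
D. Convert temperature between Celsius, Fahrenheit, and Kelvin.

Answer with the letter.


Parameters array, order, limit and return ["sorted", "total_elements"] fit: Sort a numeric array with optional limit.
C


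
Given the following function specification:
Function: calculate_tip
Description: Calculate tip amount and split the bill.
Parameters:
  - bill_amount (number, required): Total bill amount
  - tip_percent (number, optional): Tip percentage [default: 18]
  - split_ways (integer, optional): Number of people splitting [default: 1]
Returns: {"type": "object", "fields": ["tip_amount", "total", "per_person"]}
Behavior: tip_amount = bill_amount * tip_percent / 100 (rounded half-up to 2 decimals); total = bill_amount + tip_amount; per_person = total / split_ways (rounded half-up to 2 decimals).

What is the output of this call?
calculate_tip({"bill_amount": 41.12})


Defaults applied: tip_percent=18, split_ways=1
tip_amount = 41.12 * 18/100 = 7.4016 -> 7.40
total = 41.12 + 7.40 = 48.52
per_person = 48.52 / 1 = 48.52 -> 48.52
Output:
{"tip_amount": 7.4, "total": 48.52, "per_person": 48.52}


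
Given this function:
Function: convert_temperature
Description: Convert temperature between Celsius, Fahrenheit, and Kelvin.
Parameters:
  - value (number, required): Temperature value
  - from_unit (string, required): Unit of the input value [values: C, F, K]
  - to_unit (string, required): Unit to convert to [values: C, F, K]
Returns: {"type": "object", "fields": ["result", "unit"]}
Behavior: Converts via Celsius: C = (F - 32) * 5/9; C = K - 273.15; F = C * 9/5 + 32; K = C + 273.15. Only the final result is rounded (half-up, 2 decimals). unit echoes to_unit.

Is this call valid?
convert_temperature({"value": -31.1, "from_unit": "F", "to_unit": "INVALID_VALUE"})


Checking parameter values...
Parameter 'to_unit' has value 'INVALID_VALUE' not in allowed: C, F, K
Invalid - 'to_unit' must be one of C, F, K


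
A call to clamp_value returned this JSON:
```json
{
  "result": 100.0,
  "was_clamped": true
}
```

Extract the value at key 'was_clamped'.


true


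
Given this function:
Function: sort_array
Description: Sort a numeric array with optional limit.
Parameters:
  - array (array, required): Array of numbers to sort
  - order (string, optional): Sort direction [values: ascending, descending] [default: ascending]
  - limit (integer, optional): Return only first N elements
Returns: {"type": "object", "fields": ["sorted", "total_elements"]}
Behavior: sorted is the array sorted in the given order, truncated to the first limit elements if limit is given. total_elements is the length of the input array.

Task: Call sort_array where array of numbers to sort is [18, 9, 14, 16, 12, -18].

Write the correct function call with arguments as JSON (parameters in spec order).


Mapping each described value to its parameter name:
  'Array of numbers to sort' -> array = [18, 9, 14, 16, 12, -18]
sort_array({"array": [18, 9, 14, 16, 12, -18]})


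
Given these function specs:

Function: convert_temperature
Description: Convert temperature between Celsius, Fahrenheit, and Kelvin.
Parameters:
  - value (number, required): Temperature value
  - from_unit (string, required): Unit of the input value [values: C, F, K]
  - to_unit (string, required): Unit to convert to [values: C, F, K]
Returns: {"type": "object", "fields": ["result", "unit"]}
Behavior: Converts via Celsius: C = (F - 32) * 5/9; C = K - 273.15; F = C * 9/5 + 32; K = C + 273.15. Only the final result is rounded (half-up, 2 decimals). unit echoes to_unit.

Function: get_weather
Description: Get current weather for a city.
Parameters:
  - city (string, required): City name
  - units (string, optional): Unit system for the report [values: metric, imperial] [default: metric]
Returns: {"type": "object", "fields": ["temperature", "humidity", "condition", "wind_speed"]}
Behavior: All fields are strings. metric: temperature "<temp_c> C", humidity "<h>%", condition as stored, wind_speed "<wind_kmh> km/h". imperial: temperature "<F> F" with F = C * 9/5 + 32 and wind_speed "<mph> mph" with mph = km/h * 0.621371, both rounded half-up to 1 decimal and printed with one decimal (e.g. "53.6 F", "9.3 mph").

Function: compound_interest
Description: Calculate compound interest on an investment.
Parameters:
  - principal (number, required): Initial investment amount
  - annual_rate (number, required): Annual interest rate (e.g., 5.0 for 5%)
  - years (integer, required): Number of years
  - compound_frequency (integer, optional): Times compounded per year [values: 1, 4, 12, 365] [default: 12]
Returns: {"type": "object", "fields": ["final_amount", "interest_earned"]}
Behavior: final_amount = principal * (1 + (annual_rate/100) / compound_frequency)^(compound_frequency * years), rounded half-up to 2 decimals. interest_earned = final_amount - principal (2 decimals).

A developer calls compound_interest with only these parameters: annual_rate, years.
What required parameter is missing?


Required parameters: principal, annual_rate, years
Provided: annual_rate, years
Missing: principal
principal


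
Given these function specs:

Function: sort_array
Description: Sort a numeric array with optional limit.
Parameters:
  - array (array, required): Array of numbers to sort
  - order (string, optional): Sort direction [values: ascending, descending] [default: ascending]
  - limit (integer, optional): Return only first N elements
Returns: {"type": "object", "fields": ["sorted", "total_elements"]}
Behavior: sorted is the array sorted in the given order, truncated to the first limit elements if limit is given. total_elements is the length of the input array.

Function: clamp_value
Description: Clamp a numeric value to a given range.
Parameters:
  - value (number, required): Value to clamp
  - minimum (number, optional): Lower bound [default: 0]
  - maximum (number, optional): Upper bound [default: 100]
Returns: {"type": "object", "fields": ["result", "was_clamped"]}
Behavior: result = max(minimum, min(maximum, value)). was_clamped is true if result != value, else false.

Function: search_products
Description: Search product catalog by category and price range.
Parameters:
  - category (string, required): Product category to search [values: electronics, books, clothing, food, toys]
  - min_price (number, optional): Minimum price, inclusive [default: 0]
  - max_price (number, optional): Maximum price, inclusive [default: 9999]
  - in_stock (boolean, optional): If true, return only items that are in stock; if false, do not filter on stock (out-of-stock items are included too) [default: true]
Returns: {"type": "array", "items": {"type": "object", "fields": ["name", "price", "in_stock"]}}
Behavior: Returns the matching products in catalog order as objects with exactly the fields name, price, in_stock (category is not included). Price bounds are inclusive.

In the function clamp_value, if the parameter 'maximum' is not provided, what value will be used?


The clamp_value spec declares:
  - maximum (number, optional): Upper bound [default: 100]
Default:
100
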